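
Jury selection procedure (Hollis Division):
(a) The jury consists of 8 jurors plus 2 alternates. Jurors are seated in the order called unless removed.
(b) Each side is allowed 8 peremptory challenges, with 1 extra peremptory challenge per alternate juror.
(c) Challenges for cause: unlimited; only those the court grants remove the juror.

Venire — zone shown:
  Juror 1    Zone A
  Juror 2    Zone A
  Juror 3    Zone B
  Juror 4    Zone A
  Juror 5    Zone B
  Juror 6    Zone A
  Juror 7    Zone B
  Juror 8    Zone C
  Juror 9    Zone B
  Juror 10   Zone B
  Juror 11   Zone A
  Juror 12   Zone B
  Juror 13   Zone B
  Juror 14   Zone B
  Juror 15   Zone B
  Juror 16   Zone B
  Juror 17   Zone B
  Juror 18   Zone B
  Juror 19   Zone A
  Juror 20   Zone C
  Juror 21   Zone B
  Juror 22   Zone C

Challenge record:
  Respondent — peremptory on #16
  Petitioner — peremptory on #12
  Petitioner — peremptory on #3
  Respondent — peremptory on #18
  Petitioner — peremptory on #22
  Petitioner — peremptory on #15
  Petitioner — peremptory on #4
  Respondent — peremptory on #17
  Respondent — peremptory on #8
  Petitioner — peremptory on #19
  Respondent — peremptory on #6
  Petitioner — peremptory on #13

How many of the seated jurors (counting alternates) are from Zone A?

3

Removed: #3, #4, #6, #8, #12, #13, #15, #16, #17, #18, #19, #22.
Seated (10 incl. alternates): #1, #2, #5, #7, #9, #10, #11, #14, #20, #21.
Of those, in Zone A: #1, #2, #11 → 3.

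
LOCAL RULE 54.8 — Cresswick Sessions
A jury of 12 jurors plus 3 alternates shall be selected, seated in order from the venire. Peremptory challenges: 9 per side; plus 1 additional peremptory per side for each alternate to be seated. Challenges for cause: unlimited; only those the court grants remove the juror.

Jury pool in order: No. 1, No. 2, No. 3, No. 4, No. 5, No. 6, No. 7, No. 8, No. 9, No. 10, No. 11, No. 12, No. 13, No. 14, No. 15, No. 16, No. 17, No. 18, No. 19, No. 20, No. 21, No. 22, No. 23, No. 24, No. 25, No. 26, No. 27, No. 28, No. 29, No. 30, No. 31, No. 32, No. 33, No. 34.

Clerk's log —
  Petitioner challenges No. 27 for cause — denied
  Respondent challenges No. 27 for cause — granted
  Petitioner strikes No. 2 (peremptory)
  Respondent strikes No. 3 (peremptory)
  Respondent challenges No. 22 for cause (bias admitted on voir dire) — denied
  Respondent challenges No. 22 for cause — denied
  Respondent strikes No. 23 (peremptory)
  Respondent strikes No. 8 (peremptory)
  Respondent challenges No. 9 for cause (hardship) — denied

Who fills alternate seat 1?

16

Removed: #2, #3, #8, #23, #27. (#9, #22 stay — for-cause denied.)
Seating in order: seats 1–12 → #1, #4, #5, #6, #7, #9, #10, #11, #12, #13, #14, #15; alternates → #16, #17, #18.
So alternate 1 is #16.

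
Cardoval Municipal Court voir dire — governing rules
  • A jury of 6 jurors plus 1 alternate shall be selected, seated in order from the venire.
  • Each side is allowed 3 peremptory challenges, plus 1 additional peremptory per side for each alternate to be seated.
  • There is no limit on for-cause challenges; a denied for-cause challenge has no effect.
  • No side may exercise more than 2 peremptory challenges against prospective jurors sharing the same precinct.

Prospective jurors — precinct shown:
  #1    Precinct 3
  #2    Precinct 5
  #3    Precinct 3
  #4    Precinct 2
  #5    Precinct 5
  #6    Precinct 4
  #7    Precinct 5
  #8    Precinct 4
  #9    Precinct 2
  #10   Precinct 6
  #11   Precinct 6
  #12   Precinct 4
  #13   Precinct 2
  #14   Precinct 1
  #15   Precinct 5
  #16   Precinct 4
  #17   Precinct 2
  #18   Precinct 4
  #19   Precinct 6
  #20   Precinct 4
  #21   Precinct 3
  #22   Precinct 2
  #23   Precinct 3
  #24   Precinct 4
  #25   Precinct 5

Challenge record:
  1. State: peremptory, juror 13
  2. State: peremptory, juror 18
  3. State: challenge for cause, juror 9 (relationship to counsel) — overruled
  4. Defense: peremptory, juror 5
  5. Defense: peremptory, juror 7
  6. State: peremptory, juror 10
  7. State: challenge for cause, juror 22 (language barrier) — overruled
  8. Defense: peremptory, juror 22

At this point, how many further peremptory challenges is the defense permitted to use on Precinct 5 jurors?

0

Defense peremptories so far: #5, #7, #22 — 3 of 4 used, 1 left overall.
Against Precinct 5: #5, #7 — 2 used; per-precinct cap 2 leaves 0.
Binding limit: min(1, 0) = 0.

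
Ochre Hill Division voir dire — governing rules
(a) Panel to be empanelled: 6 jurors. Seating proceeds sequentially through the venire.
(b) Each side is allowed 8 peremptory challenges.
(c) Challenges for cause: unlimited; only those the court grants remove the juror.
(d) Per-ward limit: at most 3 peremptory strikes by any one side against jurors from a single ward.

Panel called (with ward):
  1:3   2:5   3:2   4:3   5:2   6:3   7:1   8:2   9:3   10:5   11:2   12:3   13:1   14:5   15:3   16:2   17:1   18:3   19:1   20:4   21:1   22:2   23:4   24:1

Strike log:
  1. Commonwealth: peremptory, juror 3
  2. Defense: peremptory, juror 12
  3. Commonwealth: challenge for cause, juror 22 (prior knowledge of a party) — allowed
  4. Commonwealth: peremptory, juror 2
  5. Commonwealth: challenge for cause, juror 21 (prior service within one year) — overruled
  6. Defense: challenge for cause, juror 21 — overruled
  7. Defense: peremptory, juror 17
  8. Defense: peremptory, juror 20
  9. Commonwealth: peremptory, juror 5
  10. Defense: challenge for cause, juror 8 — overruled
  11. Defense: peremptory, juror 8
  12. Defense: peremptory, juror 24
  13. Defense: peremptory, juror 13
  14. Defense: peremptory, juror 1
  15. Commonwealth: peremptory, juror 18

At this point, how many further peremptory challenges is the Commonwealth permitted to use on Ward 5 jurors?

Commonwealth peremptories so far: #3, #2, #5, #18 — 4 of 8 used, 4 left overall.
Against Ward 5: #2 — 1 used; per-ward cap 3 leaves 2.
Binding limit: min(4, 2) = 2.

2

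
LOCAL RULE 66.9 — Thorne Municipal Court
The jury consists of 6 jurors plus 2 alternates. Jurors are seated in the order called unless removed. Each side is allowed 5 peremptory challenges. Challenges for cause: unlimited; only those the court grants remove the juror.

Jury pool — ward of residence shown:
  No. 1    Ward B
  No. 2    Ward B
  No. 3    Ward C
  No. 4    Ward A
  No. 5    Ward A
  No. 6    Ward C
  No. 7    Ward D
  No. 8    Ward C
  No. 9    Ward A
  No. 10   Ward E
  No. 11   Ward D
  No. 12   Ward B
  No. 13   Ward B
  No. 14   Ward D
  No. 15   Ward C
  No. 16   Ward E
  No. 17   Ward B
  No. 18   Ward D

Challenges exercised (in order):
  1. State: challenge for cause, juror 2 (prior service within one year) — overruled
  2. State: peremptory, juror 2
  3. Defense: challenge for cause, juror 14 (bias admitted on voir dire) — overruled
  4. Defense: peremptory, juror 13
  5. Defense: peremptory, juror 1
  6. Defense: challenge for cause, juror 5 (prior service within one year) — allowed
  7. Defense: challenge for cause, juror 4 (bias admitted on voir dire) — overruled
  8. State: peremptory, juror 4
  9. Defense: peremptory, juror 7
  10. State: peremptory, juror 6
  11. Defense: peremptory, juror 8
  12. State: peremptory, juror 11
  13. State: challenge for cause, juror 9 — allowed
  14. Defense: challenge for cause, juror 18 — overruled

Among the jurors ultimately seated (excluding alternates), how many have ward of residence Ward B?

1

Removed: #1, #2, #4, #5, #6, #7, #8, #9, #11, #13.
Seated jurors 1–6: #3, #10, #12, #14, #15, #16 (alternates #17, #18 not counted).
Of those, in Ward B: #12 → 1.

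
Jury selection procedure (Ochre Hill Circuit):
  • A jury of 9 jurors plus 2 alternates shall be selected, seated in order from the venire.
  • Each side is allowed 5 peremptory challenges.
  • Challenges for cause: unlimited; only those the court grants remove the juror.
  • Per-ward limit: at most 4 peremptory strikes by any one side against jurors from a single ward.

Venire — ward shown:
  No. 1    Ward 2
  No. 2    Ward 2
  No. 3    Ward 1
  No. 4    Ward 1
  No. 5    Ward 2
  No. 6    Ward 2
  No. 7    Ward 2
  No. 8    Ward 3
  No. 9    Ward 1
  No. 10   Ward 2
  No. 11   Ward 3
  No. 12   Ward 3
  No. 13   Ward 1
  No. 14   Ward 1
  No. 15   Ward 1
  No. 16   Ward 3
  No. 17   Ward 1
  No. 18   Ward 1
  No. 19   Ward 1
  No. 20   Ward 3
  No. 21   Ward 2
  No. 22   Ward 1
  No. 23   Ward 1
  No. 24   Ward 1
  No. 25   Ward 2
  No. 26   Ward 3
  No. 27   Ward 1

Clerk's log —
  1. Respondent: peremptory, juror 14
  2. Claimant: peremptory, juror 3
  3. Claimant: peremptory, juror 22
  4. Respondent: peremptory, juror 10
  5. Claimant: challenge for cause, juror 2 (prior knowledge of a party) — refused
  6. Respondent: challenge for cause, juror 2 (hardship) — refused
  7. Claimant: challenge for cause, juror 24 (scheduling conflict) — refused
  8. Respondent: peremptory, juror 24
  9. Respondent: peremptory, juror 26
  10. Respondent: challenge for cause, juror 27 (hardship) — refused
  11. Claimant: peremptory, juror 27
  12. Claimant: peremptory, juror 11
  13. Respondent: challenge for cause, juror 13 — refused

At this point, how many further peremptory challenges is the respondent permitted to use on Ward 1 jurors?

Respondent peremptories so far: #14, #10, #24, #26 — 4 of 5 used, 1 left overall.
Against Ward 1: #14, #24 — 2 used; per-ward cap 4 leaves 2.
Binding limit: min(1, 2) = 1.

1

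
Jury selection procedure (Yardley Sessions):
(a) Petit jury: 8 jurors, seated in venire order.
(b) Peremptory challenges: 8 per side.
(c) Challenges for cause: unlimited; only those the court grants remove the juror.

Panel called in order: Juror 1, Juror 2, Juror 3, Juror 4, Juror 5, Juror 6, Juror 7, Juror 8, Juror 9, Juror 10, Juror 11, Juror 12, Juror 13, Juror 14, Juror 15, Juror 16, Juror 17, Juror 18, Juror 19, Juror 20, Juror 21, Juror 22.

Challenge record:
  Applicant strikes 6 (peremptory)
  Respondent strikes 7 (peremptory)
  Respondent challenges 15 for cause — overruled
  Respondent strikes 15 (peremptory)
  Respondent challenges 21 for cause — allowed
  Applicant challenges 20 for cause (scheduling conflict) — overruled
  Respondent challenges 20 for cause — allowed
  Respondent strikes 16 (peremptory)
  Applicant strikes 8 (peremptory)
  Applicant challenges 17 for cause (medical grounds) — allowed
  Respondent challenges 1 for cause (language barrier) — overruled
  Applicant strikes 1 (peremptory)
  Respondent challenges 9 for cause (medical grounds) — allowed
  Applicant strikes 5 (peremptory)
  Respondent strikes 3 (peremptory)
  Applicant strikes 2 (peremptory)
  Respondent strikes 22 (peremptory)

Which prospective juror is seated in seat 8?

19

Removed: #1, #2, #3, #5, #6, #7, #8, #9, #15, #16, #17, #20, #21, #22.
Filling seats in venire order through position 8: #4, #10, #11, #12, #13, #14, #18, #19.
So seat 8 is #19.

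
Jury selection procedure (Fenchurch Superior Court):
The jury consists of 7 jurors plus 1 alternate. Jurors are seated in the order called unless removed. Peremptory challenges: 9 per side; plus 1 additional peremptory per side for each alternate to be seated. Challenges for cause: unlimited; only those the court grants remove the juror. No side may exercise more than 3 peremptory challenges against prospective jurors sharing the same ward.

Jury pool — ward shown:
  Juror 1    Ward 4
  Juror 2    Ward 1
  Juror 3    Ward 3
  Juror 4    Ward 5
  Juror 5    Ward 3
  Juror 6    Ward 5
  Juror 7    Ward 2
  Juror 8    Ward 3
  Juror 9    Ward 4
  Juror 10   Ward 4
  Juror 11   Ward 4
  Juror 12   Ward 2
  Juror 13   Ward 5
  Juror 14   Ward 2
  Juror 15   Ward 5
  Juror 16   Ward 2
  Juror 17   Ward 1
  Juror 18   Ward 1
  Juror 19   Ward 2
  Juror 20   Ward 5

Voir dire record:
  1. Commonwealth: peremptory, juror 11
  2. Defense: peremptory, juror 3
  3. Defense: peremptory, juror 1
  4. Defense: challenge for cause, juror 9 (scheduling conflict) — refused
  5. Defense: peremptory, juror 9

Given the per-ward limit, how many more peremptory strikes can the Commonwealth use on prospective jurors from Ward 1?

Commonwealth peremptories so far: #11 — 1 of 10 used, 9 left overall.
Against Ward 1: none yet — per-ward cap 3 leaves 3.
Binding limit: min(9, 3) = 3.

3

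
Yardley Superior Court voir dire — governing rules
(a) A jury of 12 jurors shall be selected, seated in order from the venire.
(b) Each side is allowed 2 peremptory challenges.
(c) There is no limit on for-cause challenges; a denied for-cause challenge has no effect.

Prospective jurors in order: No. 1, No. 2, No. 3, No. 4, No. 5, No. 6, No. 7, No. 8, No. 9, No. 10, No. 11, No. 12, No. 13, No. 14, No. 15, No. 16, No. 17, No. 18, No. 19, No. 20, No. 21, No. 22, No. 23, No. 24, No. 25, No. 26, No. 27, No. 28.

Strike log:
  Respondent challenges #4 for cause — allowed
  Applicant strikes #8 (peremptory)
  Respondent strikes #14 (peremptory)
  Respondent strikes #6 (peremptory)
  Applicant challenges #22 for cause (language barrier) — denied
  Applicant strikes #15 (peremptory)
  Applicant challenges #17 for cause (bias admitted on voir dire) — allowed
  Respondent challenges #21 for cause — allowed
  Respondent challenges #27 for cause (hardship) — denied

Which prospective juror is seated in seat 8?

11

Removed: #4, #6, #8, #14, #15, #17, #21. (#22, #27 stay — for-cause denied.)
Seating in order: seats 1–12 → #1, #2, #3, #5, #7, #9, #10, #11, #12, #13, #16, #18.
So seat 8 is #11.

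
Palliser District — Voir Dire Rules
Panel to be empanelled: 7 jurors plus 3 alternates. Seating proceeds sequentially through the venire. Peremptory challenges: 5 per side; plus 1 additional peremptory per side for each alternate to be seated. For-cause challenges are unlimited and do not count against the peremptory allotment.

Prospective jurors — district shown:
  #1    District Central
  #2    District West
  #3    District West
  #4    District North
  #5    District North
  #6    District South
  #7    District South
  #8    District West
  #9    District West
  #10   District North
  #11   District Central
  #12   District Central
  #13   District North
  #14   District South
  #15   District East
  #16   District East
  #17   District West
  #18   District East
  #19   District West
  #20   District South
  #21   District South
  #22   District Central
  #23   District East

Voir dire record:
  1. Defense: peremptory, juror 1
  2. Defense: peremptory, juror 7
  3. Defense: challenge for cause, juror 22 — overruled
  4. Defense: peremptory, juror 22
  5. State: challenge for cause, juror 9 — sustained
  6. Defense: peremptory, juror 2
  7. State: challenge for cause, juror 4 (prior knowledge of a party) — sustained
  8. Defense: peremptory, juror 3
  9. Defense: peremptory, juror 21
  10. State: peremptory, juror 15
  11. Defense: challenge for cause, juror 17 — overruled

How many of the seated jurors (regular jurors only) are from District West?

1

Removed: #1, #2, #3, #4, #7, #9, #15, #21, #22.
Seated jurors 1–7: #5, #6, #8, #10, #11, #12, #13 (alternates #14, #16, #17 not counted).
Of those, in District West: #8 → 1.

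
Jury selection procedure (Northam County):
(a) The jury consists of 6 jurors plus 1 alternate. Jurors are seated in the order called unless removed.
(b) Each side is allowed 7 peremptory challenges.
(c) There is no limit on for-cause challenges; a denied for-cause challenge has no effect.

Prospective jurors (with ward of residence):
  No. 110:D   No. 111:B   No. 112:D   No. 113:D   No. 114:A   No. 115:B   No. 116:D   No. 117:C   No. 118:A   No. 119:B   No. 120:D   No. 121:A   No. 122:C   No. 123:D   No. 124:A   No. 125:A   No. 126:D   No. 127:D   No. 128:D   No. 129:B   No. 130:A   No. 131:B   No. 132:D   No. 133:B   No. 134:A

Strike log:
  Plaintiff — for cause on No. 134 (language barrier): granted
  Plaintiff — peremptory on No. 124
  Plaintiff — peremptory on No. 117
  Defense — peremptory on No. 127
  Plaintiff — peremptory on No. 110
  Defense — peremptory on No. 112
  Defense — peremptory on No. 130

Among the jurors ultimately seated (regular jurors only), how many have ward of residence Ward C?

0

Removed: #110, #112, #117, #124, #127, #130, #134.
Seated jurors 1–6: #111, #113, #114, #115, #116, #118 (alternates #119 not counted).
None of those are in Ward C → 0.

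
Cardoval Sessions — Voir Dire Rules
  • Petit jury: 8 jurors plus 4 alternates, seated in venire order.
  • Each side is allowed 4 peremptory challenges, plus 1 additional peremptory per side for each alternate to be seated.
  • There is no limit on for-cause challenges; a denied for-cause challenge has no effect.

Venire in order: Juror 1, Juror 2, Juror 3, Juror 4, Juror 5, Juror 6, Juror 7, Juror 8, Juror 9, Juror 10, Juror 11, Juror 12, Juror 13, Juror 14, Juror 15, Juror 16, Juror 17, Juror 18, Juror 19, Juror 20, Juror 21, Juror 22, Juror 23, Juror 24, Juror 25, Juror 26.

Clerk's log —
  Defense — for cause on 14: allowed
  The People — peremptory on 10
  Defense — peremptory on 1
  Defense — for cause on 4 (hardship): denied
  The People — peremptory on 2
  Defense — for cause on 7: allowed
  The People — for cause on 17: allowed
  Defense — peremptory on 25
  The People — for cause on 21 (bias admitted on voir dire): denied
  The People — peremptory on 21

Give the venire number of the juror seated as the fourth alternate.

Removed: #1, #2, #7, #10, #14, #17, #21, #25. (#4 stays — for-cause denied.)
Filling seats in venire order through position 12: #3, #4, #5, #6, #8, #9, #11, #12, #13, #15, #16, #18.
So alternate 4 is #18.

18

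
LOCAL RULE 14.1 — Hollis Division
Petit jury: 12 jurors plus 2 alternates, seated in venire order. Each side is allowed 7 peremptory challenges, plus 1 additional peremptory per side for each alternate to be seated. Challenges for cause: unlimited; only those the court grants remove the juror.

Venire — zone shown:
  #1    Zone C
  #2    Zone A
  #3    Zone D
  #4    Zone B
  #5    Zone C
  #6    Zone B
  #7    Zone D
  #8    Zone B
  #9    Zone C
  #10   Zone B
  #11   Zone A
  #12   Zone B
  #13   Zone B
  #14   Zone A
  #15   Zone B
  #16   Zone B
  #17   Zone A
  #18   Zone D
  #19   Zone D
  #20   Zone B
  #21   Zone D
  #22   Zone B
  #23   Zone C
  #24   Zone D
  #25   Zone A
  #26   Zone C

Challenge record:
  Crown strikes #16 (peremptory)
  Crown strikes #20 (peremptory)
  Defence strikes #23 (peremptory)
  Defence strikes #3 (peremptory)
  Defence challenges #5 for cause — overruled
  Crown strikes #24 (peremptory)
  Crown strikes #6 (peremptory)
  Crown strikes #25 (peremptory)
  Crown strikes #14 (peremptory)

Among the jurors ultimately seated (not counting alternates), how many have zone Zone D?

Removed: #3, #6, #14, #16, #20, #23, #24, #25.
Seated jurors 1–12: #1, #2, #4, #5, #7, #8, #9, #10, #11, #12, #13, #15 (alternates #17, #18 not counted).
Of those, in Zone D: #7 → 1.

1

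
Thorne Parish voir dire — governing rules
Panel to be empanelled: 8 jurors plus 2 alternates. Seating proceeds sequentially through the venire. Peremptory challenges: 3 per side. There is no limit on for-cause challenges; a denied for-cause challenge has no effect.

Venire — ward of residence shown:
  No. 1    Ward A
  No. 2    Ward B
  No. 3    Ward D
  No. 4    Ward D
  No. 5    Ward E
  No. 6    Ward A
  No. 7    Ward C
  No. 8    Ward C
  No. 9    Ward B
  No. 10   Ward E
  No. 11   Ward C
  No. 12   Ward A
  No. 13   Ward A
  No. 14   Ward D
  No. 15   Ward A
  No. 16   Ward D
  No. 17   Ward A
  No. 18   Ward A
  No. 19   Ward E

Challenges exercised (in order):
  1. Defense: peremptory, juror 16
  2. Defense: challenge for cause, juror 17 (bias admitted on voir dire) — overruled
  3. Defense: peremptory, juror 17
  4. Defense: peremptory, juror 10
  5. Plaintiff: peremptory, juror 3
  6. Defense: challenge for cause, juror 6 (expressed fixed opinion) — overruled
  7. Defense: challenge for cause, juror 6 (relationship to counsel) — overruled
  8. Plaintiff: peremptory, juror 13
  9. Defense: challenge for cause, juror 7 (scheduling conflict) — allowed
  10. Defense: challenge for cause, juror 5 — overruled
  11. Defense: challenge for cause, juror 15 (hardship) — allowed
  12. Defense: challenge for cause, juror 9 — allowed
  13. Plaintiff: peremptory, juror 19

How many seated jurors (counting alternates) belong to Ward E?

1

Removed: #3, #7, #9, #10, #13, #15, #16, #17, #19.
Seated (10 incl. alternates): #1, #2, #4, #5, #6, #8, #11, #12, #14, #18.
Of those, in Ward E: #5 → 1.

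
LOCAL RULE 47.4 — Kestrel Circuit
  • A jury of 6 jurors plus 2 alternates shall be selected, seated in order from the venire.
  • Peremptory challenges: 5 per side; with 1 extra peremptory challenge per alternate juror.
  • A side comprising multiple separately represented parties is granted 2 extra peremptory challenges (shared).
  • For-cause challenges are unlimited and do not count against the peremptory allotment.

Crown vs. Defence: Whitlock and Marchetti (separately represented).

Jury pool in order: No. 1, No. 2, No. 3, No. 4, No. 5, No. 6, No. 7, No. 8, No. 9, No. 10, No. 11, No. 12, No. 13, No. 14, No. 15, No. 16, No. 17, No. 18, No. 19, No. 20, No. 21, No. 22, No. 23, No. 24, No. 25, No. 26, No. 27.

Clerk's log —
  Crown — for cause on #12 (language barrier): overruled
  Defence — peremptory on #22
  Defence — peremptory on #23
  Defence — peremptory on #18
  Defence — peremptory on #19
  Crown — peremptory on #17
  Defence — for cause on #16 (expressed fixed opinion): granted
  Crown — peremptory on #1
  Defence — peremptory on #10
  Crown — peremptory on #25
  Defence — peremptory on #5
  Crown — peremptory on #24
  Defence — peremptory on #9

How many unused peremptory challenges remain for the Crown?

3

Crown allotment: 5 base + 1 × 2 alternates = 7.
Crown peremptories used: #17, #1, #25, #24 — 4 (the for-cause on #12 doesn't count).
Remaining: 7 − 4 = 3.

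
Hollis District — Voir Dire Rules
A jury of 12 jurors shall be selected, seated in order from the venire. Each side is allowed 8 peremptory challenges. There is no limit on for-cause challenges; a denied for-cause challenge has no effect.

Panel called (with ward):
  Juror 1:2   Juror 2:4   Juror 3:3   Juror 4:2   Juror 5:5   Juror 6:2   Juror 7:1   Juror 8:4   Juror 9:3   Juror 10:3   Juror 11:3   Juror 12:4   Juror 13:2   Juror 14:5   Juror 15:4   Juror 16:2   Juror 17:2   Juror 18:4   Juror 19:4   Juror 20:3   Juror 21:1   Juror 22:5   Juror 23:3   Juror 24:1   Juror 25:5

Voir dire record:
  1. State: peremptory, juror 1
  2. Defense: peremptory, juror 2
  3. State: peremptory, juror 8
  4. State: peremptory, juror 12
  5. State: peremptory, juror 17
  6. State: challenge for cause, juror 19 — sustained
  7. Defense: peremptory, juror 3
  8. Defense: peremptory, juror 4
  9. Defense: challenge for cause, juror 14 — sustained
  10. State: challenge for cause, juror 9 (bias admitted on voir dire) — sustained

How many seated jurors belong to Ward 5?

2

Removed: #1, #2, #3, #4, #8, #9, #12, #14, #17, #19.
Seated jurors 1–12: #5, #6, #7, #10, #11, #13, #15, #16, #18, #20, #21, #22.
Of those, in Ward 5: #5, #22 → 2.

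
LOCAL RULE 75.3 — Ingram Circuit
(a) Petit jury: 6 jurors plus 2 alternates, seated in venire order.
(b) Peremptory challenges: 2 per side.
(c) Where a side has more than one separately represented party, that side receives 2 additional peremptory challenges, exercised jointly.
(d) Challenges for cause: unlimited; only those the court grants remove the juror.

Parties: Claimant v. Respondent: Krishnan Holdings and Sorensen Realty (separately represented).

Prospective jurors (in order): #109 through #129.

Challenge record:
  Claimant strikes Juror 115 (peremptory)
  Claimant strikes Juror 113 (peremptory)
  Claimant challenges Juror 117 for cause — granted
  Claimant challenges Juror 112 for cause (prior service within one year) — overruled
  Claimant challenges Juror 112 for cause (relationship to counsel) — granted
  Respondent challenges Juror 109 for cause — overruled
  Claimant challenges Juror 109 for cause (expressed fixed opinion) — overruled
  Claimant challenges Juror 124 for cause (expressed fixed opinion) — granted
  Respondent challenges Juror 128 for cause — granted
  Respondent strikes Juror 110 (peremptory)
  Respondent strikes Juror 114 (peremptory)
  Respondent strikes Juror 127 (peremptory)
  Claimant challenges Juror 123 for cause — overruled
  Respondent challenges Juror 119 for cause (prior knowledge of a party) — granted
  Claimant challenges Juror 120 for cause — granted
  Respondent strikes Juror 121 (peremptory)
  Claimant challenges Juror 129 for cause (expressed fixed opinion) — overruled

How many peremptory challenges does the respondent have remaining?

Respondent allotment: 2 base + 2 multi-party = 4.
Respondent peremptories used: #110, #114, #127, #121 — 4 (for-cause on #109, #128, #119 don't count).
Remaining: 4 − 4 = 0.

0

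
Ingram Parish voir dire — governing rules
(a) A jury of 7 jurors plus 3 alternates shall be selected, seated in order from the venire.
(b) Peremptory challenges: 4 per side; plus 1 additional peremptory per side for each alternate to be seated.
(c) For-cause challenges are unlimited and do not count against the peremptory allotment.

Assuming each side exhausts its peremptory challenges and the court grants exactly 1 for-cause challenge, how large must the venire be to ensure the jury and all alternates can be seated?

Seats to fill: 7 + 3 alternates = 10.
Peremptories: 4 + 1×3 = 7 per side × 2 sides = 14.
For-cause removals: 1.
Minimum venire: 10 + 14 + 1 = 25.

25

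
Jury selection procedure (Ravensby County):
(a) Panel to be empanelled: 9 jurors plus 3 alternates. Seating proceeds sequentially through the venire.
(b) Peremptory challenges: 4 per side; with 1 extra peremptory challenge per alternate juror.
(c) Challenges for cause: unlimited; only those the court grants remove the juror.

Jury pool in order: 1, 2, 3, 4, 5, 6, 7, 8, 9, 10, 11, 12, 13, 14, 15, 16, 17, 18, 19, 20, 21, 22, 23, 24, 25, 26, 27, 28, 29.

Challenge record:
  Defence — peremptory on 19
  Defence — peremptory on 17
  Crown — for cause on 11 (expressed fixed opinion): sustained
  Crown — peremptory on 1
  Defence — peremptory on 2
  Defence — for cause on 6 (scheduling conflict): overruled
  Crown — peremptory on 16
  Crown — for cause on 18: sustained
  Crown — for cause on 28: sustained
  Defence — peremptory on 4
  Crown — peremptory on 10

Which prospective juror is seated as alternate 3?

Removed: #1, #2, #4, #10, #11, #16, #17, #18, #19, #28. (#6 stays — for-cause denied.)
Filling seats in venire order through position 12: #3, #5, #6, #7, #8, #9, #12, #13, #14, #15, #20, #21.
So alternate 3 is #21.

21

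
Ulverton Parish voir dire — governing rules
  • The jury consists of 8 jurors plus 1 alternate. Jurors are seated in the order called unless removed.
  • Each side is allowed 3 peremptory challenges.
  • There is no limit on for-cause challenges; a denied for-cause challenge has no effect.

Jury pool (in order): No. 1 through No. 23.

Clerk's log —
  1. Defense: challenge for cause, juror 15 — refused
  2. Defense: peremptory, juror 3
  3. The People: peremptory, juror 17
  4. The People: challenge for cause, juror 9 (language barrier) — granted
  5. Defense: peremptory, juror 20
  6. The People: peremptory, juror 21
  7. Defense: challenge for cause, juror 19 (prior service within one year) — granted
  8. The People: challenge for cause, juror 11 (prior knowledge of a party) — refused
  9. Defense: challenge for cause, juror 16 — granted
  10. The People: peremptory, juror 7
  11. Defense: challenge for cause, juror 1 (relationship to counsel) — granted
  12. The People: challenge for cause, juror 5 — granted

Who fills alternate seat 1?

14

Removed: #1, #3, #5, #7, #9, #16, #17, #19, #20, #21. (#11, #15 stay — for-cause denied.)
Seating in order: seats 1–8 → #2, #4, #6, #8, #10, #11, #12, #13; alternates → #14.
So alternate 1 is #14.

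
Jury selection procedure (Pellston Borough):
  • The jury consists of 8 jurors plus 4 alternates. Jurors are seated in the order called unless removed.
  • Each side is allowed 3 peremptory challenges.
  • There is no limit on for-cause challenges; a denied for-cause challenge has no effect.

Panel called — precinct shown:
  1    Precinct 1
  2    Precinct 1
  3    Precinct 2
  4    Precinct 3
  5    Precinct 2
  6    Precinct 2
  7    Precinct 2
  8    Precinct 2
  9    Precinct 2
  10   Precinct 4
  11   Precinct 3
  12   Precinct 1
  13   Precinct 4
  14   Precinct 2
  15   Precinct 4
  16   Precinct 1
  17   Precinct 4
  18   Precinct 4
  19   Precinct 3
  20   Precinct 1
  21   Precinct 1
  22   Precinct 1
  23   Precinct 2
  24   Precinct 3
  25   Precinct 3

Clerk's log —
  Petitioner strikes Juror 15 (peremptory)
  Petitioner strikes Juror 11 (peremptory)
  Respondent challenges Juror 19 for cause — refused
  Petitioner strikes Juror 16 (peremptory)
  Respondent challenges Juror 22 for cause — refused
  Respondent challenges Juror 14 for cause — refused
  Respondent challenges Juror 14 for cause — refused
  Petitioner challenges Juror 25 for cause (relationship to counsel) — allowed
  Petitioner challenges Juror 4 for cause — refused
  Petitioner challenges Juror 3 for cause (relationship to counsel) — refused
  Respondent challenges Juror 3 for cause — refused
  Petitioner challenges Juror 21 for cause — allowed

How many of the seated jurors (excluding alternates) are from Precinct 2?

Removed: #11, #15, #16, #21, #25.
Seated jurors 1–8: #1, #2, #3, #4, #5, #6, #7, #8 (alternates #9, #10, #12, #13 not counted).
Of those, in Precinct 2: #3, #5, #6, #7, #8 → 5.

5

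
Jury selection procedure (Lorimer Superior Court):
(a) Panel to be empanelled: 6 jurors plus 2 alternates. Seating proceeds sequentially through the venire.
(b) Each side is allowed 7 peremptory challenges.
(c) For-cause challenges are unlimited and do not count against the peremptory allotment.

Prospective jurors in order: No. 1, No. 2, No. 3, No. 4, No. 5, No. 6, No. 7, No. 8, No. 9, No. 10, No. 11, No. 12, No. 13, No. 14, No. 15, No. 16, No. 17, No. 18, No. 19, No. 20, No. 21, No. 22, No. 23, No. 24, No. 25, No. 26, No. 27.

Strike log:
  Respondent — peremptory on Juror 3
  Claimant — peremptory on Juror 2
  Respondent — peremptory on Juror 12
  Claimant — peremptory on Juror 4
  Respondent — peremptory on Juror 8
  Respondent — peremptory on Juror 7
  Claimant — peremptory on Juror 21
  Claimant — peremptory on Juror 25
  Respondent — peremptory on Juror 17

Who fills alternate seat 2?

14

Removed: #2, #3, #4, #7, #8, #12, #17, #21, #25.
Filling seats in venire order through position 8: #1, #5, #6, #9, #10, #11, #13, #14.
So alternate 2 is #14.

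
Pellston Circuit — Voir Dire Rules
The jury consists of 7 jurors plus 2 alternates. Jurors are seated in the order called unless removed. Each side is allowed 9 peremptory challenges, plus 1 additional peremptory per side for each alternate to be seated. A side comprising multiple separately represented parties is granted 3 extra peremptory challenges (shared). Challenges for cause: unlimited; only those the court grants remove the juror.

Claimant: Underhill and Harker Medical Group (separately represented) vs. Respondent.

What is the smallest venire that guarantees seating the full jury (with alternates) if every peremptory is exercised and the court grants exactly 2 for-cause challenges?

Seats to fill: 7 + 2 alternates = 9.
Peremptories — Claimant: 9 + 1×2 + 3 = 14; Respondent: 9 + 1×2 = 11; total 25.
For-cause removals: 2.
Minimum venire: 9 + 25 + 2 = 36.

36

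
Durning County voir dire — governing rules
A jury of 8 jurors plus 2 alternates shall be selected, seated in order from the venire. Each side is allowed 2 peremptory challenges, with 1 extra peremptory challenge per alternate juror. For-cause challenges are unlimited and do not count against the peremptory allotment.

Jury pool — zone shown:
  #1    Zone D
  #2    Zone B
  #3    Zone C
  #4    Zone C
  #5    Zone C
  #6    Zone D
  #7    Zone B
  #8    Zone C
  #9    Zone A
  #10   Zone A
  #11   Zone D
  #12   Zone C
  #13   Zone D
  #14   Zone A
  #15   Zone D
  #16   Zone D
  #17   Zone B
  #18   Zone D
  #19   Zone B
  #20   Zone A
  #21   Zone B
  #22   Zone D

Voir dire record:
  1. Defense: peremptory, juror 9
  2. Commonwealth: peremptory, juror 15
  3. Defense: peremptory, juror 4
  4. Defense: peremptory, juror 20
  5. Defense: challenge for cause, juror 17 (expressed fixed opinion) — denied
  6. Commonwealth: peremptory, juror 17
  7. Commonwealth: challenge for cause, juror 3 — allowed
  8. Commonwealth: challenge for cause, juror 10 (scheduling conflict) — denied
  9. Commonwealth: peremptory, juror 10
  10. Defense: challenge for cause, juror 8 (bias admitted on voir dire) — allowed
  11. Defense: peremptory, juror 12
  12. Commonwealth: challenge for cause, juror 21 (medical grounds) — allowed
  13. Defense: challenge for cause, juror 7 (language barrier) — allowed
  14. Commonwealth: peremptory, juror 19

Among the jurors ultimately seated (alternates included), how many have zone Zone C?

1

Removed: #3, #4, #7, #8, #9, #10, #12, #15, #17, #19, #20, #21.
Seated (10 incl. alternates): #1, #2, #5, #6, #11, #13, #14, #16, #18, #22.
Of those, in Zone C: #5 → 1.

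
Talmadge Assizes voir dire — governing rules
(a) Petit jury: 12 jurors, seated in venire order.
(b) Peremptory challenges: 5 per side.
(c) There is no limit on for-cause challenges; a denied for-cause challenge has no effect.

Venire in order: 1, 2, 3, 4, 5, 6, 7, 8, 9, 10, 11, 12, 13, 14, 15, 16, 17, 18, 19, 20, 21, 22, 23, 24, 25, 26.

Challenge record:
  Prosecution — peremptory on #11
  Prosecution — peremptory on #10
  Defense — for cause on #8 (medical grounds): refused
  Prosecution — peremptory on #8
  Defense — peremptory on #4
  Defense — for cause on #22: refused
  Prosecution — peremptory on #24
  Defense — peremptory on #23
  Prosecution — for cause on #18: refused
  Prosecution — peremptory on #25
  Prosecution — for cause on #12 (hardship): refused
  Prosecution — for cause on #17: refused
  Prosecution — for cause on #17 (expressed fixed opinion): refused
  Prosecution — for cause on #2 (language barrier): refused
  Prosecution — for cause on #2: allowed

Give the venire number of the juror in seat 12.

Removed: #2, #4, #8, #10, #11, #23, #24, #25. (#12, #17, #18, #22 stay — for-cause denied.)
Seating in order: seats 1–12 → #1, #3, #5, #6, #7, #9, #12, #13, #14, #15, #16, #17.
So seat 12 is #17.

17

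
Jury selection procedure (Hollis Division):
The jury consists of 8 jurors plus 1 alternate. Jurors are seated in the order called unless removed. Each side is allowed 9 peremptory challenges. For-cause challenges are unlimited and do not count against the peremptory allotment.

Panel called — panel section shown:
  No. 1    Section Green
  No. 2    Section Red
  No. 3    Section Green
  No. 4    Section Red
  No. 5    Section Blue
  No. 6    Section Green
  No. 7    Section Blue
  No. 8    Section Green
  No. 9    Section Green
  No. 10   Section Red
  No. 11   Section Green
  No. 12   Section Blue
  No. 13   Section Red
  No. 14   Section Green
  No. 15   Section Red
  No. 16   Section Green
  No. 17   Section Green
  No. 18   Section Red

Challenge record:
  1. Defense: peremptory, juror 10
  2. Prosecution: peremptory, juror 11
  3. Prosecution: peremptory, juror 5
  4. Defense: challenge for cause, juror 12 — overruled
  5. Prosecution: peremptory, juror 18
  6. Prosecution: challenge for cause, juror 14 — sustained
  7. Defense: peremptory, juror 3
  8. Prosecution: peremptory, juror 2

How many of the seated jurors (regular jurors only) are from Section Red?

2

Removed: #2, #3, #5, #10, #11, #14, #18.
Seated jurors 1–8: #1, #4, #6, #7, #8, #9, #12, #13 (alternates #15 not counted).
Of those, in Section Red: #4, #13 → 2.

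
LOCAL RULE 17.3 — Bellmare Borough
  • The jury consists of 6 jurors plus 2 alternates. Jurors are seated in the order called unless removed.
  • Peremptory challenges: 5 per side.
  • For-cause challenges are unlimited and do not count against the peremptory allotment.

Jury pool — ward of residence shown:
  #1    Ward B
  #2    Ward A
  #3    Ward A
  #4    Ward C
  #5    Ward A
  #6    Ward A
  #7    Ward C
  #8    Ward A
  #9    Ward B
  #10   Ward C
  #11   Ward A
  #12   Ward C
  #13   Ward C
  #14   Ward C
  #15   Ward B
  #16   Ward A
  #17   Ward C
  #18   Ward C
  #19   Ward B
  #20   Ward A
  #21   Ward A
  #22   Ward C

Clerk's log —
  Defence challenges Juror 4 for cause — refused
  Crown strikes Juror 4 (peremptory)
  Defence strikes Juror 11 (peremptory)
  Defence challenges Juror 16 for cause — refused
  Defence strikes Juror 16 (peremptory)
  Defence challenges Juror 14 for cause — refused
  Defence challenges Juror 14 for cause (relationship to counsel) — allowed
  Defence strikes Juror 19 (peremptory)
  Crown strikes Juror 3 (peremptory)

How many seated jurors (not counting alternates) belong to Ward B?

Removed: #3, #4, #11, #14, #16, #19.
Seated jurors 1–6: #1, #2, #5, #6, #7, #8 (alternates #9, #10 not counted).
Of those, in Ward B: #1 → 1.

1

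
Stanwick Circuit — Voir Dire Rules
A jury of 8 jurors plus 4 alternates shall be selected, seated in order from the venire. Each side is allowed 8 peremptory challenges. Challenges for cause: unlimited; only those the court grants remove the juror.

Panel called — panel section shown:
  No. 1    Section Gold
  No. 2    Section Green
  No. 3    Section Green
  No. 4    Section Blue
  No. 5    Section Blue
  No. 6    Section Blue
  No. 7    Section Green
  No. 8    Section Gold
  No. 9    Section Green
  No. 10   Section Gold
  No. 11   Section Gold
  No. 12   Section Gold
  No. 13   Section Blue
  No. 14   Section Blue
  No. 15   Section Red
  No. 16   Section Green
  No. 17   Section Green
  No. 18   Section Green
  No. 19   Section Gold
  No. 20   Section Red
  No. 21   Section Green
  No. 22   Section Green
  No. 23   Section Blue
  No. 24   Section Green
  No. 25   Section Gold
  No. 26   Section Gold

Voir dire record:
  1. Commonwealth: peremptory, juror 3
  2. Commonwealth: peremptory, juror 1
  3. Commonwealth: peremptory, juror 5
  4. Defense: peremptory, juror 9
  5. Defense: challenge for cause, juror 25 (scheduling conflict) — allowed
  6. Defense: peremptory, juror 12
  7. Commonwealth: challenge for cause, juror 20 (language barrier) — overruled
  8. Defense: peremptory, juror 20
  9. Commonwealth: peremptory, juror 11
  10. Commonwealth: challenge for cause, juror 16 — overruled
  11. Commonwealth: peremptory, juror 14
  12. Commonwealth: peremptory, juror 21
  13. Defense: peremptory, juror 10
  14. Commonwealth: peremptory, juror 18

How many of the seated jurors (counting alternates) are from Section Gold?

Removed: #1, #3, #5, #9, #10, #11, #12, #14, #18, #20, #21, #25.
Seated (12 incl. alternates): #2, #4, #6, #7, #8, #13, #15, #16, #17, #19, #22, #23.
Of those, in Section Gold: #8, #19 → 2.

2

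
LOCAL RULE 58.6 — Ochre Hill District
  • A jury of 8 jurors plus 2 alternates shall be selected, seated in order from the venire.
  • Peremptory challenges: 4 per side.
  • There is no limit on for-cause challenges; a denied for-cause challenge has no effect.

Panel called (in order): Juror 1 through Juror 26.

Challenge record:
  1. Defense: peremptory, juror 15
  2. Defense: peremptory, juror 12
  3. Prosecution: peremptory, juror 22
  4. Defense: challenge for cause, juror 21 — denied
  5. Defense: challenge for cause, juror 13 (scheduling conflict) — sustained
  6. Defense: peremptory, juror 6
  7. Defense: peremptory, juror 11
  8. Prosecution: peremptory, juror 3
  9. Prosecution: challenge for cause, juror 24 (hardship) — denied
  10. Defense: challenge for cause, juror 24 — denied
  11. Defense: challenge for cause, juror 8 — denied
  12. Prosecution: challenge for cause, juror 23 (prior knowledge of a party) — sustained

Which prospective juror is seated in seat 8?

10

Removed: #3, #6, #11, #12, #13, #15, #22, #23. (#8, #21, #24 stay — for-cause denied.)
Seating in order: seats 1–8 → #1, #2, #4, #5, #7, #8, #9, #10; alternates → #14, #16.
So seat 8 is #10.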